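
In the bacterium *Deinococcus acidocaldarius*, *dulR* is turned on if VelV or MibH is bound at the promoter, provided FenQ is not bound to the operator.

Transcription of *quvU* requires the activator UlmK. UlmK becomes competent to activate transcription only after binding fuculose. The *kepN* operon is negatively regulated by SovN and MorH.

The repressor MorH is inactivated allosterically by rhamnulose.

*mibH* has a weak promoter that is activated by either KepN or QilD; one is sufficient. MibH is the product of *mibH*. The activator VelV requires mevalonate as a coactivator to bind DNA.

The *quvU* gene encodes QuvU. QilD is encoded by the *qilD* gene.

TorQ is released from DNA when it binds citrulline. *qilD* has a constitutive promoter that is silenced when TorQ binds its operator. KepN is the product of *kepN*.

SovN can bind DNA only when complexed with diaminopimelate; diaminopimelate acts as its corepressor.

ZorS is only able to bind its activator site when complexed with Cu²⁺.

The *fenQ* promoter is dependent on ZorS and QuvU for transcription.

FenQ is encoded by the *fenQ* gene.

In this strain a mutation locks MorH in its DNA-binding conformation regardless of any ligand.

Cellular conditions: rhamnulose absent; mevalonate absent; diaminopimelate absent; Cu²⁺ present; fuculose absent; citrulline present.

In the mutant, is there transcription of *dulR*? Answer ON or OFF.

Cu²⁺ is present, so ZorS is active.
Fuculose is absent, so UlmK is inactive.
Required activator UlmK is absent, so *quvU* is not transcribed.
So QuvU is not produced.
Required activator QuvU is absent, so *fenQ* is not transcribed.
So FenQ is not produced.
Mevalonate is absent, so VelV is inactive.
Diaminopimelate is absent, so SovN is inactive.
MorH is constitutively active in this strain.
With repressor MorH bound, *kepN* is not transcribed.
So KepN is not produced.
Citrulline is present, so TorQ is inactive.
With no repressor bound, *qilD* is transcribed.
So QilD is produced and active.
Activator QilD is present, so *mibH* is transcribed.
So MibH is produced and active.
Activator MibH is present, so *dulR* is transcribed.

ON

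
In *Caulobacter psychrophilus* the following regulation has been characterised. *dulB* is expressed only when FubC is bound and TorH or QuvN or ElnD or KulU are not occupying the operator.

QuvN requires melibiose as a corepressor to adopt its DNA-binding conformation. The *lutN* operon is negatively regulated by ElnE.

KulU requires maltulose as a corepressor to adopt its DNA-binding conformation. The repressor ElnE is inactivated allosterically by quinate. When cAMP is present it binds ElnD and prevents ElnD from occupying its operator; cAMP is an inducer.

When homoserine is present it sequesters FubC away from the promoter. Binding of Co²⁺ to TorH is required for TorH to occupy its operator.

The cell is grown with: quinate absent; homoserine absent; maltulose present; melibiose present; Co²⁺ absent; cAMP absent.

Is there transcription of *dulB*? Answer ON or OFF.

OFF

Co²⁺ is absent, so TorH is inactive.
Homoserine is absent, so FubC is active.
Melibiose is present, so QuvN is active.
cAMP is absent, so ElnD is active.
Maltulose is present, so KulU is active.
With repressor QuvN bound, *dulB* is not transcribed.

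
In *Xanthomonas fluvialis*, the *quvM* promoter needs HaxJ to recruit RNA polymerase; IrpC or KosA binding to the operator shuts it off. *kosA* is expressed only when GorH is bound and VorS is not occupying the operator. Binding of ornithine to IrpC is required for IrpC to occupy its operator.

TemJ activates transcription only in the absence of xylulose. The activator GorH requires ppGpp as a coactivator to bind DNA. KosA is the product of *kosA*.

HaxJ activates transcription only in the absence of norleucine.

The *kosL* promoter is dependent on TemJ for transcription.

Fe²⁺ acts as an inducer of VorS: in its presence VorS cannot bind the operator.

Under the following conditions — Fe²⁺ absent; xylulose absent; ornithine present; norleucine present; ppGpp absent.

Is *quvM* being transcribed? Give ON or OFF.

OFF

Norleucine is present, so HaxJ is inactive.
Ornithine is present, so IrpC is active.
Fe²⁺ is absent, so VorS is active.
ppGpp is absent, so GorH is inactive.
With repressor VorS bound, *kosA* is not transcribed.
So KosA is not produced.
With repressor IrpC bound, *quvM* is not transcribed.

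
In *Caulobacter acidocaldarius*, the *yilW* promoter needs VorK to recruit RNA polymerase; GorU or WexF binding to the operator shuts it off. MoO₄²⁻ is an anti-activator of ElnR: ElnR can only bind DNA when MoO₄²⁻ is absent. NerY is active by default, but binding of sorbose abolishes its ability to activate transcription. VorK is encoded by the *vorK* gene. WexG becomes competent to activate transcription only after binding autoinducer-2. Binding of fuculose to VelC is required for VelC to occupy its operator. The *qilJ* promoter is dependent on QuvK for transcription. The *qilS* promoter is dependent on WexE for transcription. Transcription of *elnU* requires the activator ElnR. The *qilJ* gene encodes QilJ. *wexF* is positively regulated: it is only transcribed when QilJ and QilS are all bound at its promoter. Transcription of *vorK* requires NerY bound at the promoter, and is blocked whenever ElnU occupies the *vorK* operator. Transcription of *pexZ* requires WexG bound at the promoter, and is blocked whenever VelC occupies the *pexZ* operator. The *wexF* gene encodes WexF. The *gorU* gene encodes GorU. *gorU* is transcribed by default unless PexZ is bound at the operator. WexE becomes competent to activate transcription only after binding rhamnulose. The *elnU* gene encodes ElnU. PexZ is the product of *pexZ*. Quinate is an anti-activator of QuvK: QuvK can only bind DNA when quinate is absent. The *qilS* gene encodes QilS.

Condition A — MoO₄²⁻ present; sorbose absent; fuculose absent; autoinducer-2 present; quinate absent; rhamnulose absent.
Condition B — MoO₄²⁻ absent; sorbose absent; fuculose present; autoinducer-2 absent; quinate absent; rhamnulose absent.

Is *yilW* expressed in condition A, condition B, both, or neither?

Condition A:
MoO₄²⁻ is present, so ElnR is inactive.
Required activator ElnR is absent, so *elnU* is not transcribed.
So ElnU is not produced.
Sorbose is absent, so NerY is active.
No repressor is bound and NerY is active, so *vorK* is transcribed.
So VorK is produced and active.
Fuculose is absent, so VelC is inactive.
Autoinducer-2 is present, so WexG is active.
No repressor is bound and WexG is active, so *pexZ* is transcribed.
So PexZ is produced and active.
With repressor PexZ bound, *gorU* is not transcribed.
So GorU is not produced.
Quinate is absent, so QuvK is active.
No repressor is bound and QuvK is active, so *qilJ* is transcribed.
So QilJ is produced and active.
Rhamnulose is absent, so WexE is inactive.
Required activator WexE is absent, so *qilS* is not transcribed.
So QilS is not produced.
Required activator QilS is absent, so *wexF* is not transcribed.
So WexF is not produced.
No repressor is bound and VorK is active, so *yilW* is transcribed.
→ *yilW* is ON in A.
Condition B:
MoO₄²⁻ is absent, so ElnR is active.
No repressor is bound and ElnR is active, so *elnU* is transcribed.
So ElnU is produced and active.
Sorbose is absent, so NerY is active.
With repressor ElnU bound, *vorK* is not transcribed.
So VorK is not produced.
Fuculose is present, so VelC is active.
Autoinducer-2 is absent, so WexG is inactive.
With repressor VelC bound, *pexZ* is not transcribed.
So PexZ is not produced.
With no repressor bound, *gorU* is transcribed.
So GorU is produced and active.
Quinate is absent, so QuvK is active.
No repressor is bound and QuvK is active, so *qilJ* is transcribed.
So QilJ is produced and active.
Rhamnulose is absent, so WexE is inactive.
Required activator WexE is absent, so *qilS* is not transcribed.
So QilS is not produced.
Required activator QilS is absent, so *wexF* is not transcribed.
So WexF is not produced.
With repressor GorU bound, *yilW* is not transcribed.
→ *yilW* is OFF in B.

A only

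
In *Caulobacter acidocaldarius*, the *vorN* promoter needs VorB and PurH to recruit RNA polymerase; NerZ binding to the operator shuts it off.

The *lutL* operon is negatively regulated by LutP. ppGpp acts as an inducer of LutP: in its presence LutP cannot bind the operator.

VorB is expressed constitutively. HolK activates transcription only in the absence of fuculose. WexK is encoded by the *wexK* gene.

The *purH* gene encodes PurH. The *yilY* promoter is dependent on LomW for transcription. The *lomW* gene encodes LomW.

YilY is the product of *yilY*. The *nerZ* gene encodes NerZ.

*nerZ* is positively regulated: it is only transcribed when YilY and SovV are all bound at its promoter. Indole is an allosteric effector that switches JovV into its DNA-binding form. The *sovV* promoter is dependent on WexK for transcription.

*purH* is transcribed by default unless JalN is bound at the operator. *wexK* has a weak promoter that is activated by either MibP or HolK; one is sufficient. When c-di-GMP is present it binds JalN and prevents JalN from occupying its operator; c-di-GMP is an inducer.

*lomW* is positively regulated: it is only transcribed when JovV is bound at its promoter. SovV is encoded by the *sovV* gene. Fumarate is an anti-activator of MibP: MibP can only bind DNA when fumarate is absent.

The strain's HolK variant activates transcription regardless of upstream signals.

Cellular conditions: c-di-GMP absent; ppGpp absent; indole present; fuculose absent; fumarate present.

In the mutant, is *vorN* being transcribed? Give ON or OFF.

Indole is present, so JovV is active.
No repressor is bound and JovV is active, so *lomW* is transcribed.
So LomW is produced and active.
No repressor is bound and LomW is active, so *yilY* is transcribed.
So YilY is produced and active.
Fumarate is present, so MibP is inactive.
HolK is constitutively active in this strain.
Activator HolK is present, so *wexK* is transcribed.
So WexK is produced and active.
No repressor is bound and WexK is active, so *sovV* is transcribed.
So SovV is produced and active.
No repressor is bound and YilY and SovV are active, so *nerZ* is transcribed.
So NerZ is produced and active.
VorB is produced constitutively and is active.
c-di-GMP is absent, so JalN is active.
With repressor JalN bound, *purH* is not transcribed.
So PurH is not produced.
With repressor NerZ bound, *vorN* is not transcribed.

OFF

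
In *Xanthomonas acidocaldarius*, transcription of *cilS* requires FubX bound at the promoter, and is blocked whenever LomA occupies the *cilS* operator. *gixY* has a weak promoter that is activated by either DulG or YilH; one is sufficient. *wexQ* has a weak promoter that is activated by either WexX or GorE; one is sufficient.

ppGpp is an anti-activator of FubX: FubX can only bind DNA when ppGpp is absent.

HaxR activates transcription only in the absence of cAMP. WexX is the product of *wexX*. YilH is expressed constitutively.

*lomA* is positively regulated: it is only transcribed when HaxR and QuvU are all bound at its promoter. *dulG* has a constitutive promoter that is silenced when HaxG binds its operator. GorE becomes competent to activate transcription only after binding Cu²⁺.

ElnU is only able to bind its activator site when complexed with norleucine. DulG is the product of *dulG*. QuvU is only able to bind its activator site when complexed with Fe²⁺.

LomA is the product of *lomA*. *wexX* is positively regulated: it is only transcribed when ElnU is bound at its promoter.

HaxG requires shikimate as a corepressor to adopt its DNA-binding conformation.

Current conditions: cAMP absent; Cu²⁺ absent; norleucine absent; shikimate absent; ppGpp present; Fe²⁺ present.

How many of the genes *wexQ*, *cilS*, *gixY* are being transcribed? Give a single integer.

1

Norleucine is absent, so ElnU is inactive.
Required activator ElnU is absent, so *wexX* is not transcribed.
So WexX is not produced.
Cu²⁺ is absent, so GorE is inactive.
No activator is available at the *wexQ* promoter, so *wexQ* is not transcribed.
→ *wexQ* is OFF.
ppGpp is present, so FubX is inactive.
cAMP is absent, so HaxR is active.
Fe²⁺ is present, so QuvU is active.
No repressor is bound and HaxR and QuvU are active, so *lomA* is transcribed.
So LomA is produced and active.
With repressor LomA bound, *cilS* is not transcribed.
→ *cilS* is OFF.
Shikimate is absent, so HaxG is inactive.
With no repressor bound, *dulG* is transcribed.
So DulG is produced and active.
YilH is produced constitutively and is active.
Activator DulG is present, so *gixY* is transcribed.
→ *gixY* is ON.
1 of the 3 genes is transcribed.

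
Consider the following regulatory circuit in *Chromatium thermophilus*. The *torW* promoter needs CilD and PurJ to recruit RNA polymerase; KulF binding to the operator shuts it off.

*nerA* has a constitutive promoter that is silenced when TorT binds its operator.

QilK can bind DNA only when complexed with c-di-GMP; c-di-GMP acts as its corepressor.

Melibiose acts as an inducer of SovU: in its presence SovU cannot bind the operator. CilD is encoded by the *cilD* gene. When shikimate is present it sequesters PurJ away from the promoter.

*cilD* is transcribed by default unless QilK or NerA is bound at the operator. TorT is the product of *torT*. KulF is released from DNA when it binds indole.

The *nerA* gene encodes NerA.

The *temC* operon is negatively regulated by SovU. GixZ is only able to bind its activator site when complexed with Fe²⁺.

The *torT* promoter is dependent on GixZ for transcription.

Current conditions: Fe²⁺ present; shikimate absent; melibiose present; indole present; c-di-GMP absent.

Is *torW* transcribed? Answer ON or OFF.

Indole is present, so KulF is inactive.
c-di-GMP is absent, so QilK is inactive.
Fe²⁺ is present, so GixZ is active.
No repressor is bound and GixZ is active, so *torT* is transcribed.
So TorT is produced and active.
With repressor TorT bound, *nerA* is not transcribed.
So NerA is not produced.
With no repressor bound, *cilD* is transcribed.
So CilD is produced and active.
Shikimate is absent, so PurJ is active.
No repressor is bound and CilD and PurJ are active, so *torW* is transcribed.

ON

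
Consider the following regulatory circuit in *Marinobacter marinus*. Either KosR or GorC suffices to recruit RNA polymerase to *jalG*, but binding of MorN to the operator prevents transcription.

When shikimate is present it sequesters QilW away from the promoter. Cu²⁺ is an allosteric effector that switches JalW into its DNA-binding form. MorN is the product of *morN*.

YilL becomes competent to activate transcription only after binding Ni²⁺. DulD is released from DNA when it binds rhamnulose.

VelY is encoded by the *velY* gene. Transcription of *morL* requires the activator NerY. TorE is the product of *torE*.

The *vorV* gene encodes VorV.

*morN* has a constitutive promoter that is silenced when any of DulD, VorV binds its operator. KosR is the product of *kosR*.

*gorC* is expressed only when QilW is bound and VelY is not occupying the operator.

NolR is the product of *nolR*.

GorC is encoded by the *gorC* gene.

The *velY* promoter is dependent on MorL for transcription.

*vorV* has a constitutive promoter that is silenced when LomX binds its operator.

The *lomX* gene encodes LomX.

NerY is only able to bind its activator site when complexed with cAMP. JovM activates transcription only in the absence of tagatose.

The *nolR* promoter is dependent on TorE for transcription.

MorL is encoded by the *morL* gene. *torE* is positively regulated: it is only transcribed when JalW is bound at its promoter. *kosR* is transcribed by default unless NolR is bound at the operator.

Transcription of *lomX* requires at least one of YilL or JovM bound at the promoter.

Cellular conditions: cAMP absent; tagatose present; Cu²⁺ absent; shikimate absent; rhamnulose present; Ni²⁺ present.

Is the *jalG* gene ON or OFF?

Rhamnulose is present, so DulD is inactive.
Ni²⁺ is present, so YilL is active.
Tagatose is present, so JovM is inactive.
Activator YilL is present, so *lomX* is transcribed.
So LomX is produced and active.
With repressor LomX bound, *vorV* is not transcribed.
So VorV is not produced.
With no repressor bound, *morN* is transcribed.
So MorN is produced and active.
Cu²⁺ is absent, so JalW is inactive.
Required activator JalW is absent, so *torE* is not transcribed.
So TorE is not produced.
Required activator TorE is absent, so *nolR* is not transcribed.
So NolR is not produced.
With no repressor bound, *kosR* is transcribed.
So KosR is produced and active.
cAMP is absent, so NerY is inactive.
Required activator NerY is absent, so *morL* is not transcribed.
So MorL is not produced.
Required activator MorL is absent, so *velY* is not transcribed.
So VelY is not produced.
Shikimate is absent, so QilW is active.
No repressor is bound and QilW is active, so *gorC* is transcribed.
So GorC is produced and active.
With repressor MorN bound, *jalG* is not transcribed.

OFF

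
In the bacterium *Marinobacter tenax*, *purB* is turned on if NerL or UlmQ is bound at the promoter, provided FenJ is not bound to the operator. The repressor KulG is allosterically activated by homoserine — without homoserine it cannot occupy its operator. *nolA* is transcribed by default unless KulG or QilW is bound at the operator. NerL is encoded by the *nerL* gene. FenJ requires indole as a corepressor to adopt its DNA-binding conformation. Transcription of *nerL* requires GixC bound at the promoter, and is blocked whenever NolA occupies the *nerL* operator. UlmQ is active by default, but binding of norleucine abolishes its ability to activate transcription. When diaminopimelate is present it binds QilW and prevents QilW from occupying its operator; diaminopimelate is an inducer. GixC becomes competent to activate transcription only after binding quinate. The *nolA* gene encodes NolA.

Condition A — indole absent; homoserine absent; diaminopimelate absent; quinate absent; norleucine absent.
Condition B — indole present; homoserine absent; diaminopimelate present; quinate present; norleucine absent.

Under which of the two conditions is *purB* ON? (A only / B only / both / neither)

A only

Condition A:
Indole is absent, so FenJ is inactive.
Homoserine is absent, so KulG is inactive.
Diaminopimelate is absent, so QilW is active.
With repressor QilW bound, *nolA* is not transcribed.
So NolA is not produced.
Quinate is absent, so GixC is inactive.
Required activator GixC is absent, so *nerL* is not transcribed.
So NerL is not produced.
Norleucine is absent, so UlmQ is active.
Activator UlmQ is present, so *purB* is transcribed.
→ *purB* is ON in A.
Condition B:
Indole is present, so FenJ is active.
Homoserine is absent, so KulG is inactive.
Diaminopimelate is present, so QilW is inactive.
With no repressor bound, *nolA* is transcribed.
So NolA is produced and active.
Quinate is present, so GixC is active.
With repressor NolA bound, *nerL* is not transcribed.
So NerL is not produced.
Norleucine is absent, so UlmQ is active.
With repressor FenJ bound, *purB* is not transcribed.
→ *purB* is OFF in B.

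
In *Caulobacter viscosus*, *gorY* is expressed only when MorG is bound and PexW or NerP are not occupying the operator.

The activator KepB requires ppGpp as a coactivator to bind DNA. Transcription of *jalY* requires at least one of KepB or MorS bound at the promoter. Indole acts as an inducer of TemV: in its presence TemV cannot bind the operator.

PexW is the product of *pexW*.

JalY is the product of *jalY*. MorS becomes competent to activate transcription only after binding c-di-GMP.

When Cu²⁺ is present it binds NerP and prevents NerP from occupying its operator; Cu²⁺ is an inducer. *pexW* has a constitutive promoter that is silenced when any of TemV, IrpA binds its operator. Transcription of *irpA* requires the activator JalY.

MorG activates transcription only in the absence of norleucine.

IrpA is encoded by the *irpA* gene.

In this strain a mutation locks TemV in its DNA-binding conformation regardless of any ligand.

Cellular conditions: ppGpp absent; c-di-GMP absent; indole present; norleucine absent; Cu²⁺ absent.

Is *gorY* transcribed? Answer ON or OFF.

OFF

TemV is constitutively active in this strain.
ppGpp is absent, so KepB is inactive.
c-di-GMP is absent, so MorS is inactive.
No activator is available at the *jalY* promoter, so *jalY* is not transcribed.
So JalY is not produced.
Required activator JalY is absent, so *irpA* is not transcribed.
So IrpA is not produced.
With repressor TemV bound, *pexW* is not transcribed.
So PexW is not produced.
Cu²⁺ is absent, so NerP is active.
Norleucine is absent, so MorG is active.
With repressor NerP bound, *gorY* is not transcribed.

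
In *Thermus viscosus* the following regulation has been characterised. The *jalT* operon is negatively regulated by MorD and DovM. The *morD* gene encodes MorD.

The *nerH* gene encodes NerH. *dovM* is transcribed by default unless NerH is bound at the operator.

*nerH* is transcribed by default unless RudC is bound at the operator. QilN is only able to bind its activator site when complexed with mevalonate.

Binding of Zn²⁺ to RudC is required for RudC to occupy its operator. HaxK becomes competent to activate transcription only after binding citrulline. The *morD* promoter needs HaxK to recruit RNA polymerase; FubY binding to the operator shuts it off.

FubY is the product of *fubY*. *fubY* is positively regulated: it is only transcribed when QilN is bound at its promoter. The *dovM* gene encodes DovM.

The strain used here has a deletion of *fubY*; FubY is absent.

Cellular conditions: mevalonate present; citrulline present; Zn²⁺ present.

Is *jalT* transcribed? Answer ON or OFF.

Citrulline is present, so HaxK is active.
FubY is non-functional in this strain, so it has no effect.
No repressor is bound and HaxK is active, so *morD* is transcribed.
So MorD is produced and active.
Zn²⁺ is present, so RudC is active.
With repressor RudC bound, *nerH* is not transcribed.
So NerH is not produced.
With no repressor bound, *dovM* is transcribed.
So DovM is produced and active.
With repressor MorD bound, *jalT* is not transcribed.

OFF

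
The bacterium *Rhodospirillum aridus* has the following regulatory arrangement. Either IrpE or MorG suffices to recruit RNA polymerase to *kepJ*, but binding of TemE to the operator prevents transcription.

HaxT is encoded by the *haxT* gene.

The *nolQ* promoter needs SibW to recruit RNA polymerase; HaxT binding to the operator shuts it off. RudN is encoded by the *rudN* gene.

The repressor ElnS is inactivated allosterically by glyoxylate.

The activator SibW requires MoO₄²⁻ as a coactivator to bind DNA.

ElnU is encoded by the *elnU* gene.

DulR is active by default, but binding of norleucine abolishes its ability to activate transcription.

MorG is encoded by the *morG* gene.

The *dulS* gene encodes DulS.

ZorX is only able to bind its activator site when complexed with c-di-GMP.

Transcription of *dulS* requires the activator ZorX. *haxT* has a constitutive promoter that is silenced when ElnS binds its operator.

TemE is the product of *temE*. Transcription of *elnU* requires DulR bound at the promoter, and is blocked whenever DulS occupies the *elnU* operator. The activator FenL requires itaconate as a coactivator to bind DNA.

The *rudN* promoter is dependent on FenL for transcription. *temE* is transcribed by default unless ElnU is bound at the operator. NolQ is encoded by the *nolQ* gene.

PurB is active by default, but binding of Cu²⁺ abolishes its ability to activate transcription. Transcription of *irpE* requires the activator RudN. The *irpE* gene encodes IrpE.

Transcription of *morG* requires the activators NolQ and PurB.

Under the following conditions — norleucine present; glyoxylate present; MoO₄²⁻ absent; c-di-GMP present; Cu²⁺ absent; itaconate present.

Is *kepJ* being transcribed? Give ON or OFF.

Itaconate is present, so FenL is active.
No repressor is bound and FenL is active, so *rudN* is transcribed.
So RudN is produced and active.
No repressor is bound and RudN is active, so *irpE* is transcribed.
So IrpE is produced and active.
Glyoxylate is present, so ElnS is inactive.
With no repressor bound, *haxT* is transcribed.
So HaxT is produced and active.
MoO₄²⁻ is absent, so SibW is inactive.
With repressor HaxT bound, *nolQ* is not transcribed.
So NolQ is not produced.
Cu²⁺ is absent, so PurB is active.
Required activator NolQ is absent, so *morG* is not transcribed.
So MorG is not produced.
c-di-GMP is present, so ZorX is active.
No repressor is bound and ZorX is active, so *dulS* is transcribed.
So DulS is produced and active.
Norleucine is present, so DulR is inactive.
With repressor DulS bound, *elnU* is not transcribed.
So ElnU is not produced.
With no repressor bound, *temE* is transcribed.
So TemE is produced and active.
With repressor TemE bound, *kepJ* is not transcribed.

OFF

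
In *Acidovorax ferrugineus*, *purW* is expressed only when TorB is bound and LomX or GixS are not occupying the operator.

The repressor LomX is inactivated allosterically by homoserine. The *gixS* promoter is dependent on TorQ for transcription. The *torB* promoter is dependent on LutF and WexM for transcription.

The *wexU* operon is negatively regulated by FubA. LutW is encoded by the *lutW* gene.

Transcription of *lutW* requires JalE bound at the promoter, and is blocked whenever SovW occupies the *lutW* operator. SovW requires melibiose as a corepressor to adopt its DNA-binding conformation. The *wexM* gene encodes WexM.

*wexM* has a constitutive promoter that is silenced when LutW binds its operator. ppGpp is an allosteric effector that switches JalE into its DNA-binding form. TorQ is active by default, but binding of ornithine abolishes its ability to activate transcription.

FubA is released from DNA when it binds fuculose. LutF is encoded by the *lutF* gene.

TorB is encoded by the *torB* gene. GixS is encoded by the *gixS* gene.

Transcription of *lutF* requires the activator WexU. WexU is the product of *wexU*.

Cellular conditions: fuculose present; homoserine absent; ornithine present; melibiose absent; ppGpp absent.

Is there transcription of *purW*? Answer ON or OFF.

OFF

Homoserine is absent, so LomX is active.
Fuculose is present, so FubA is inactive.
With no repressor bound, *wexU* is transcribed.
So WexU is produced and active.
No repressor is bound and WexU is active, so *lutF* is transcribed.
So LutF is produced and active.
Melibiose is absent, so SovW is inactive.
ppGpp is absent, so JalE is inactive.
Required activator JalE is absent, so *lutW* is not transcribed.
So LutW is not produced.
With no repressor bound, *wexM* is transcribed.
So WexM is produced and active.
No repressor is bound and LutF and WexM are active, so *torB* is transcribed.
So TorB is produced and active.
Ornithine is present, so TorQ is inactive.
Required activator TorQ is absent, so *gixS* is not transcribed.
So GixS is not produced.
With repressor LomX bound, *purW* is not transcribed.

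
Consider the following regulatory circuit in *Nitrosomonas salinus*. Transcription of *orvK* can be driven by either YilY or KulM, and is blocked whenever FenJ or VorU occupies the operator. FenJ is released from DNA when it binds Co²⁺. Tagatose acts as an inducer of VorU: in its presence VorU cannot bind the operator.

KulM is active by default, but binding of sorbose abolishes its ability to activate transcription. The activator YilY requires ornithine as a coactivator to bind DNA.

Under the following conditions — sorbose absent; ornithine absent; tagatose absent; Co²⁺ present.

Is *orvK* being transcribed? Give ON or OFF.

Ornithine is absent, so YilY is inactive.
Co²⁺ is present, so FenJ is inactive.
Tagatose is absent, so VorU is active.
Sorbose is absent, so KulM is active.
With repressor VorU bound, *orvK* is not transcribed.

OFF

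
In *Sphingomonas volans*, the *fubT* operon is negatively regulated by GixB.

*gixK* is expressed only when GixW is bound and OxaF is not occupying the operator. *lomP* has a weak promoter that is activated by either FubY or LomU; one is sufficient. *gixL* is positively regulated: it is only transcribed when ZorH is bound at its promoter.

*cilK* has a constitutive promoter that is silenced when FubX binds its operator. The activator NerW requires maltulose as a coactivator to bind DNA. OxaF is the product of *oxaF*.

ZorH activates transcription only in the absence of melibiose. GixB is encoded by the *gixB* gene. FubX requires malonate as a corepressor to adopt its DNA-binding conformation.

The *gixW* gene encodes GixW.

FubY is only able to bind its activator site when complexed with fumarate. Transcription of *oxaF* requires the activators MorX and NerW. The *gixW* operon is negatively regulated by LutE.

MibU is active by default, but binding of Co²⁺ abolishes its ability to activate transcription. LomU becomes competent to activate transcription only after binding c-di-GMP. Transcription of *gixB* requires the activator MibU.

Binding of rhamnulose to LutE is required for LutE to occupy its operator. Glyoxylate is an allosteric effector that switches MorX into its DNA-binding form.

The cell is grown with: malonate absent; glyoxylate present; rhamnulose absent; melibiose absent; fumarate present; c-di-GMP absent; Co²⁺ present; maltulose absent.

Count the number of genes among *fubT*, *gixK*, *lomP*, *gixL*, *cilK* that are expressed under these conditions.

Co²⁺ is present, so MibU is inactive.
Required activator MibU is absent, so *gixB* is not transcribed.
So GixB is not produced.
With no repressor bound, *fubT* is transcribed.
→ *fubT* is ON.
Rhamnulose is absent, so LutE is inactive.
With no repressor bound, *gixW* is transcribed.
So GixW is produced and active.
Glyoxylate is present, so MorX is active.
Maltulose is absent, so NerW is inactive.
Required activator NerW is absent, so *oxaF* is not transcribed.
So OxaF is not produced.
No repressor is bound and GixW is active, so *gixK* is transcribed.
→ *gixK* is ON.
Fumarate is present, so FubY is active.
c-di-GMP is absent, so LomU is inactive.
Activator FubY is present, so *lomP* is transcribed.
→ *lomP* is ON.
Melibiose is absent, so ZorH is active.
No repressor is bound and ZorH is active, so *gixL* is transcribed.
→ *gixL* is ON.
Malonate is absent, so FubX is inactive.
With no repressor bound, *cilK* is transcribed.
→ *cilK* is ON.
5 of the 5 genes are transcribed.

5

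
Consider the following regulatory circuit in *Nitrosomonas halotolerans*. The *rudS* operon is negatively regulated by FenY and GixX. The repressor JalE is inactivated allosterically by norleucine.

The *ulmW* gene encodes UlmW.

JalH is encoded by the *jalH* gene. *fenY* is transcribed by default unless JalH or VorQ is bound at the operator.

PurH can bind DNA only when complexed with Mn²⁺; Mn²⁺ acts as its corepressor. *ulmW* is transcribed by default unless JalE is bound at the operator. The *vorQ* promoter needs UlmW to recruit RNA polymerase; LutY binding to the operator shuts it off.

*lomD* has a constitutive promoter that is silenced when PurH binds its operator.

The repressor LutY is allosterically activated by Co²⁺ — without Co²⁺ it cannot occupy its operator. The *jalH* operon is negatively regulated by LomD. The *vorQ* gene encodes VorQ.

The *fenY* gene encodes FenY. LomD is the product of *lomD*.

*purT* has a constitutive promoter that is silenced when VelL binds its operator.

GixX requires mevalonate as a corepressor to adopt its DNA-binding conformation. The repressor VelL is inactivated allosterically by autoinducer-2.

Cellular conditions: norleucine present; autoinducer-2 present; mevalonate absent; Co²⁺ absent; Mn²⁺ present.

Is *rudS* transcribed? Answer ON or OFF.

ON

Mn²⁺ is present, so PurH is active.
With repressor PurH bound, *lomD* is not transcribed.
So LomD is not produced.
With no repressor bound, *jalH* is transcribed.
So JalH is produced and active.
Co²⁺ is absent, so LutY is inactive.
Norleucine is present, so JalE is inactive.
With no repressor bound, *ulmW* is transcribed.
So UlmW is produced and active.
No repressor is bound and UlmW is active, so *vorQ* is transcribed.
So VorQ is produced and active.
With repressor JalH bound, *fenY* is not transcribed.
So FenY is not produced.
Mevalonate is absent, so GixX is inactive.
With no repressor bound, *rudS* is transcribed.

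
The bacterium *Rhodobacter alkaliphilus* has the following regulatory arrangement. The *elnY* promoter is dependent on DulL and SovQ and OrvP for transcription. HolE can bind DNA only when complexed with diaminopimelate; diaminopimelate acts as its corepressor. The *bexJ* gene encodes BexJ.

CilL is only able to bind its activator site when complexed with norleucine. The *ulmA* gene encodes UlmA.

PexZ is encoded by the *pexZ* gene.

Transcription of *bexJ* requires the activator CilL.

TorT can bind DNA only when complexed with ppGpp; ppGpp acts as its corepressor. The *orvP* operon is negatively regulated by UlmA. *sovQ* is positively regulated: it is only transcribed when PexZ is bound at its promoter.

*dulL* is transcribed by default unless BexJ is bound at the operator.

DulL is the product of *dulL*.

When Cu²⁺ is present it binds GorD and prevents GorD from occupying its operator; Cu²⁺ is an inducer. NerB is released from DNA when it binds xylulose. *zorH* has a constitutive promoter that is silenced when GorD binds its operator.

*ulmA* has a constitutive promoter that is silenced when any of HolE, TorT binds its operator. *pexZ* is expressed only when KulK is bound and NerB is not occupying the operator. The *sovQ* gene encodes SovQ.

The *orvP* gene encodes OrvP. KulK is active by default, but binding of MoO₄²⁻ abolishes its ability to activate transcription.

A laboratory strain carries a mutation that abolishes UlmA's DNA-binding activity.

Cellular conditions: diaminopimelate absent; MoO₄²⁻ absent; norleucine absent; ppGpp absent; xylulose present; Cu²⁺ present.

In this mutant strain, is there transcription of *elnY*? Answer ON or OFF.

ON

Norleucine is absent, so CilL is inactive.
Required activator CilL is absent, so *bexJ* is not transcribed.
So BexJ is not produced.
With no repressor bound, *dulL* is transcribed.
So DulL is produced and active.
MoO₄²⁻ is absent, so KulK is active.
Xylulose is present, so NerB is inactive.
No repressor is bound and KulK is active, so *pexZ* is transcribed.
So PexZ is produced and active.
No repressor is bound and PexZ is active, so *sovQ* is transcribed.
So SovQ is produced and active.
UlmA is non-functional in this strain, so it has no effect.
With no repressor bound, *orvP* is transcribed.
So OrvP is produced and active.
No repressor is bound and DulL and SovQ and OrvP are active, so *elnY* is transcribed.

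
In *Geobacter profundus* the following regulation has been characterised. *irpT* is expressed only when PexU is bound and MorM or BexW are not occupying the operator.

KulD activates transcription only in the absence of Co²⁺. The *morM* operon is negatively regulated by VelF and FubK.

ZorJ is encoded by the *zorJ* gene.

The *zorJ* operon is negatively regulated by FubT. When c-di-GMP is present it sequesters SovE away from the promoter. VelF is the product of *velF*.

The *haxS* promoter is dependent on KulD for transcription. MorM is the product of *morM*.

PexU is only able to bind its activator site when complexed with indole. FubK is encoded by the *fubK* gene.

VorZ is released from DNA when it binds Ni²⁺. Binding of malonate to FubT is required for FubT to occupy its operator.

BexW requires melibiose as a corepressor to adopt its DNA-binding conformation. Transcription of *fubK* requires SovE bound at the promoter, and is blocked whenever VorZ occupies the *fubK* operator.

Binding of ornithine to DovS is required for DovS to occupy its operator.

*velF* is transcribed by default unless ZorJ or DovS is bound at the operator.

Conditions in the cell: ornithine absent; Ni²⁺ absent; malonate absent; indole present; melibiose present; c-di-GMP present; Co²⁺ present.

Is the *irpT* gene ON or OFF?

OFF

Indole is present, so PexU is active.
Malonate is absent, so FubT is inactive.
With no repressor bound, *zorJ* is transcribed.
So ZorJ is produced and active.
Ornithine is absent, so DovS is inactive.
With repressor ZorJ bound, *velF* is not transcribed.
So VelF is not produced.
c-di-GMP is present, so SovE is inactive.
Ni²⁺ is absent, so VorZ is active.
With repressor VorZ bound, *fubK* is not transcribed.
So FubK is not produced.
With no repressor bound, *morM* is transcribed.
So MorM is produced and active.
Melibiose is present, so BexW is active.
With repressor MorM bound, *irpT* is not transcribed.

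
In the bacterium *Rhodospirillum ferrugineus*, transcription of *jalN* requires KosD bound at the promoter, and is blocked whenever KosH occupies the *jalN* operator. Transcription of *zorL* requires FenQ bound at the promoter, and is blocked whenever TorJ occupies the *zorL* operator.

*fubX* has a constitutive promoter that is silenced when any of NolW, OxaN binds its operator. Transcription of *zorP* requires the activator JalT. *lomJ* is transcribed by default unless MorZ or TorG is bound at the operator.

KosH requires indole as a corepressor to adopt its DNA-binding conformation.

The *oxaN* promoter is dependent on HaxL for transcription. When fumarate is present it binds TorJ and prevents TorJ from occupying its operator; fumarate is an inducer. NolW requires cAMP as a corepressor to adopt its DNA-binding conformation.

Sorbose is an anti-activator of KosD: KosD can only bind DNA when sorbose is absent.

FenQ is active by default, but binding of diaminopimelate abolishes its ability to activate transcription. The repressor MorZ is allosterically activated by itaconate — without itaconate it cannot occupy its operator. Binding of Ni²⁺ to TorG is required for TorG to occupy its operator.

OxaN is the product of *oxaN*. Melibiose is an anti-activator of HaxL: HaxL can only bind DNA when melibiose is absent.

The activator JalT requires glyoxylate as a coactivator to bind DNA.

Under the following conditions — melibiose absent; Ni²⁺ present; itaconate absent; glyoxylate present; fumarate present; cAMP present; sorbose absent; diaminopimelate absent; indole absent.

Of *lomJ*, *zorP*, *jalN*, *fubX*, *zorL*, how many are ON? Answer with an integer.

3

Itaconate is absent, so MorZ is inactive.
Ni²⁺ is present, so TorG is active.
With repressor TorG bound, *lomJ* is not transcribed.
→ *lomJ* is OFF.
Glyoxylate is present, so JalT is active.
No repressor is bound and JalT is active, so *zorP* is transcribed.
→ *zorP* is ON.
Sorbose is absent, so KosD is active.
Indole is absent, so KosH is inactive.
No repressor is bound and KosD is active, so *jalN* is transcribed.
→ *jalN* is ON.
cAMP is present, so NolW is active.
Melibiose is absent, so HaxL is active.
No repressor is bound and HaxL is active, so *oxaN* is transcribed.
So OxaN is produced and active.
With repressor NolW bound, *fubX* is not transcribed.
→ *fubX* is OFF.
Fumarate is present, so TorJ is inactive.
Diaminopimelate is absent, so FenQ is active.
No repressor is bound and FenQ is active, so *zorL* is transcribed.
→ *zorL* is ON.
3 of the 5 genes are transcribed.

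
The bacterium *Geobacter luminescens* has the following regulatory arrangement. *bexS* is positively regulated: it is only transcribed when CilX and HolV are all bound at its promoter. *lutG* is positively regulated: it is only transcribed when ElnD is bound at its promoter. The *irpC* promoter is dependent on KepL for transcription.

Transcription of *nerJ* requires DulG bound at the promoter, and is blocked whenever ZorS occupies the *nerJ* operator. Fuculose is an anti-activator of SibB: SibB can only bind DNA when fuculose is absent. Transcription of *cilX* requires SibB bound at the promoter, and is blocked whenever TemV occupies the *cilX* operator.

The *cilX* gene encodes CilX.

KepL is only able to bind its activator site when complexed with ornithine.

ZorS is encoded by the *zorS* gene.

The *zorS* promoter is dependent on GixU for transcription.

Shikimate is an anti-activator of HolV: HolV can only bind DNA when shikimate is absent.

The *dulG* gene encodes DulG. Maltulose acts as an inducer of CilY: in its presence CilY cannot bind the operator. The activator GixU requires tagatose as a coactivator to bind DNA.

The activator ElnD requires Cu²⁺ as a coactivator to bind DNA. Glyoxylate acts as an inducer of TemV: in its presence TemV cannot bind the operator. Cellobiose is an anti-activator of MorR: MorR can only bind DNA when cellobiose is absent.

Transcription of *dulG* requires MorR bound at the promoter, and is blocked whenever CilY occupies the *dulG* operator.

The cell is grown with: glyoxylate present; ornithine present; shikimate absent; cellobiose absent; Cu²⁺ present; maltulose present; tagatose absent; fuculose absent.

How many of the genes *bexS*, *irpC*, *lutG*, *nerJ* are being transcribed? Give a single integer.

4

Glyoxylate is present, so TemV is inactive.
Fuculose is absent, so SibB is active.
No repressor is bound and SibB is active, so *cilX* is transcribed.
So CilX is produced and active.
Shikimate is absent, so HolV is active.
No repressor is bound and CilX and HolV are active, so *bexS* is transcribed.
→ *bexS* is ON.
Ornithine is present, so KepL is active.
No repressor is bound and KepL is active, so *irpC* is transcribed.
→ *irpC* is ON.
Cu²⁺ is present, so ElnD is active.
No repressor is bound and ElnD is active, so *lutG* is transcribed.
→ *lutG* is ON.
Tagatose is absent, so GixU is inactive.
Required activator GixU is absent, so *zorS* is not transcribed.
So ZorS is not produced.
Cellobiose is absent, so MorR is active.
Maltulose is present, so CilY is inactive.
No repressor is bound and MorR is active, so *dulG* is transcribed.
So DulG is produced and active.
No repressor is bound and DulG is active, so *nerJ* is transcribed.
→ *nerJ* is ON.
4 of the 4 genes are transcribed.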